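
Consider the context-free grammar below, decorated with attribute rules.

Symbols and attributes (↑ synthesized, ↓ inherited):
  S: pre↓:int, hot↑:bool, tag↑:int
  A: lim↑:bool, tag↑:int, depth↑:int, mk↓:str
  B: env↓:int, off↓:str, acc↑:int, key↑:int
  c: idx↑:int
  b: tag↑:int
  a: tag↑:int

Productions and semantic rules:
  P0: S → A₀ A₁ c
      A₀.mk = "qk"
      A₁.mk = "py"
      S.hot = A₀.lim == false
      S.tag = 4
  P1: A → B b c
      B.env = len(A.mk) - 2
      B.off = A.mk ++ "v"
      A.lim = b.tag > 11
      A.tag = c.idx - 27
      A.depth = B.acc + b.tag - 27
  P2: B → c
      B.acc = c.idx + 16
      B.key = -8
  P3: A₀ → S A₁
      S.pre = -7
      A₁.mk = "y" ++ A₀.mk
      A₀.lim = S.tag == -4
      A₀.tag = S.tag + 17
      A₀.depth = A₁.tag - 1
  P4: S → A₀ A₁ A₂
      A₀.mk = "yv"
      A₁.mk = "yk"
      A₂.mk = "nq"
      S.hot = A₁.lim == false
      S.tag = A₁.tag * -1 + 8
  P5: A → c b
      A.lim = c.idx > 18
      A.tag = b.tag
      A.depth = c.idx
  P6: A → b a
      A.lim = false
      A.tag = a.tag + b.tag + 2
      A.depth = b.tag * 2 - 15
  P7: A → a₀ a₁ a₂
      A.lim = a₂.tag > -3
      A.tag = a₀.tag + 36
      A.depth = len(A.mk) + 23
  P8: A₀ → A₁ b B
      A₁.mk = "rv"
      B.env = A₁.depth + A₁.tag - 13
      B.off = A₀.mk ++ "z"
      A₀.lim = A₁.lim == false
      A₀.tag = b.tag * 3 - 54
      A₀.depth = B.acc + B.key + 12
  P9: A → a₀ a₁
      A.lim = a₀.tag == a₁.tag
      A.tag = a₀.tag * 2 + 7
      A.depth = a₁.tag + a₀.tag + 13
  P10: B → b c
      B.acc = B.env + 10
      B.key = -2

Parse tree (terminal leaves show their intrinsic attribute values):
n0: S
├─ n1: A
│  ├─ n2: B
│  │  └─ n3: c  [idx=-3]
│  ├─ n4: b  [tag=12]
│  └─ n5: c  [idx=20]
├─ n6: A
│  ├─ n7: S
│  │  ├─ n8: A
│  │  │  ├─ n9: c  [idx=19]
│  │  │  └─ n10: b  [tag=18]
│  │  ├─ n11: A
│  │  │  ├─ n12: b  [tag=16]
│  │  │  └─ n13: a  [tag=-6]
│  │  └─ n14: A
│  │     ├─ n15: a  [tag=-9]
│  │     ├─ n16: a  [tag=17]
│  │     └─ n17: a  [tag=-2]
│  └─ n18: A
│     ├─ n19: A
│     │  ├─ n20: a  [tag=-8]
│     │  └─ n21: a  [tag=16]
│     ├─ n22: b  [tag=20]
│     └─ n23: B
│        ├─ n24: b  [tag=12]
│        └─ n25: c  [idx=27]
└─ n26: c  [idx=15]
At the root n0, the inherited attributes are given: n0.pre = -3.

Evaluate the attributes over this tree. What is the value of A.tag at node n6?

13

1. n0.pre = -3  [given at root]
2. n1.mk = "qk"  ["qk"]
3. n2.env = 0  [len(A.mk) - 2]
4. n2.off = "qkv"  [A.mk ++ "v"]
5. n3.idx = -3  [terminal]
6. n2.acc = 13  [c.idx + 16]
7. n2.key = -8  [-8]
8. n4.tag = 12  [terminal]
9. n5.idx = 20  [terminal]
10. n1.lim = true  [b.tag > 11]
11. n1.tag = -7  [c.idx - 27]
12. n1.depth = -2  [B.acc + b.tag - 27]
13. n6.mk = "py"  ["py"]
14. n7.pre = -7  [-7]
15. n8.mk = "yv"  ["yv"]
16. n9.idx = 19  [terminal]
17. n10.tag = 18  [terminal]
18. n8.lim = true  [c.idx > 18]
19. n8.tag = 18  [b.tag]
20. n8.depth = 19  [c.idx]
21. n11.mk = "yk"  ["yk"]
22. n12.tag = 16  [terminal]
23. n13.tag = -6  [terminal]
24. n11.lim = false  [false]
25. n11.tag = 12  [a.tag + b.tag + 2]
26. n11.depth = 17  [b.tag * 2 - 15]
27. n14.mk = "nq"  ["nq"]
28. n15.tag = -9  [terminal]
29. n16.tag = 17  [terminal]
30. n17.tag = -2  [terminal]
31. n14.lim = true  [a₂.tag > -3]
32. n14.tag = 27  [a₀.tag + 36]
33. n14.depth = 25  [len(A.mk) + 23]
34. n7.hot = true  [A₁.lim == false]
35. n7.tag = -4  [A₁.tag * -1 + 8]
36. n18.mk = "ypy"  ["y" ++ A₀.mk]
37. n19.mk = "rv"  ["rv"]
38. n20.tag = -8  [terminal]
39. n21.tag = 16  [terminal]
40. n19.lim = false  [a₀.tag == a₁.tag]
41. n19.tag = -9  [a₀.tag * 2 + 7]
42. n19.depth = 21  [a₁.tag + a₀.tag + 13]
43. n22.tag = 20  [terminal]
44. n23.env = -1  [A₁.depth + A₁.tag - 13]
45. n23.off = "ypyz"  [A₀.mk ++ "z"]
46. n24.tag = 12  [terminal]
47. n25.idx = 27  [terminal]
48. n23.acc = 9  [B.env + 10]
49. n23.key = -2  [-2]
50. n18.lim = true  [A₁.lim == false]
51. n18.tag = 6  [b.tag * 3 - 54]
52. n18.depth = 19  [B.acc + B.key + 12]
53. n6.lim = true  [S.tag == -4]
54. n6.tag = 13  [S.tag + 17]
55. n6.depth = 5  [A₁.tag - 1]
56. n26.idx = 15  [terminal]
57. n0.hot = false  [A₀.lim == false]
58. n0.tag = 4  [4]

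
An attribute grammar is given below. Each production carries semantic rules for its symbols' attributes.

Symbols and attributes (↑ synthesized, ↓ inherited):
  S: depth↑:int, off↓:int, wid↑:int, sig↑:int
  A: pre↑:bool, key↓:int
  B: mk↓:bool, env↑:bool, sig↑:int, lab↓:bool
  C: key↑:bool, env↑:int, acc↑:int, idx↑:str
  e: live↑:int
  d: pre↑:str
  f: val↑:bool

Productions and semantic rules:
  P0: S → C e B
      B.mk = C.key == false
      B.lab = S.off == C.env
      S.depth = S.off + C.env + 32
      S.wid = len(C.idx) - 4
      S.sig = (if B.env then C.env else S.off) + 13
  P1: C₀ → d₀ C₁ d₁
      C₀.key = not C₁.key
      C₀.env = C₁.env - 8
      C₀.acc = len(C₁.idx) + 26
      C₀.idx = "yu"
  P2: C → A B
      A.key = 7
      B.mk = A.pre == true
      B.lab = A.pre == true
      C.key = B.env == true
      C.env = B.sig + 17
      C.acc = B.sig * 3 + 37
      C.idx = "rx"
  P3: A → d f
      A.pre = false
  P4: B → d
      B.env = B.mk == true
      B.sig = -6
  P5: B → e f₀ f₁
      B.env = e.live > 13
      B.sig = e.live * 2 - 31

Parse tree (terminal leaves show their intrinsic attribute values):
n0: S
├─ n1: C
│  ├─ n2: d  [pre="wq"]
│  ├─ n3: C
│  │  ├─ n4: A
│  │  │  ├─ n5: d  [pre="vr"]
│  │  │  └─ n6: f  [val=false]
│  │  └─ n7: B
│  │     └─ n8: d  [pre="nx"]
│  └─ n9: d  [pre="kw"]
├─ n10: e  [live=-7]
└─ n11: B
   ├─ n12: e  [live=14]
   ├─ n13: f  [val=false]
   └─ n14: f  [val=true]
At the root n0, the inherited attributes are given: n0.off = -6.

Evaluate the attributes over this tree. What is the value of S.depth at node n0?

29

1. n0.off = -6  [given at root]
2. n2.pre = "wq"  [terminal]
3. n4.key = 7  [7]
4. n5.pre = "vr"  [terminal]
5. n6.val = false  [terminal]
6. n4.pre = false  [false]
7. n7.mk = false  [A.pre == true]
8. n7.lab = false  [A.pre == true]
9. n8.pre = "nx"  [terminal]
10. n7.env = false  [B.mk == true]
11. n7.sig = -6  [-6]
12. n3.key = false  [B.env == true]
13. n3.env = 11  [B.sig + 17]
14. n3.acc = 19  [B.sig * 3 + 37]
15. n3.idx = "rx"  ["rx"]
16. n9.pre = "kw"  [terminal]
17. n1.key = true  [not C₁.key]
18. n1.env = 3  [C₁.env - 8]
19. n1.acc = 28  [len(C₁.idx) + 26]
20. n1.idx = "yu"  ["yu"]
21. n10.live = -7  [terminal]
22. n11.mk = false  [C.key == false]
23. n11.lab = false  [S.off == C.env]
24. n12.live = 14  [terminal]
25. n13.val = false  [terminal]
26. n14.val = true  [terminal]
27. n11.env = true  [e.live > 13]
28. n11.sig = -3  [e.live * 2 - 31]
29. n0.depth = 29  [S.off + C.env + 32]
30. n0.wid = -2  [len(C.idx) - 4]
31. n0.sig = 16  [(if B.env then C.env else S.off) + 13]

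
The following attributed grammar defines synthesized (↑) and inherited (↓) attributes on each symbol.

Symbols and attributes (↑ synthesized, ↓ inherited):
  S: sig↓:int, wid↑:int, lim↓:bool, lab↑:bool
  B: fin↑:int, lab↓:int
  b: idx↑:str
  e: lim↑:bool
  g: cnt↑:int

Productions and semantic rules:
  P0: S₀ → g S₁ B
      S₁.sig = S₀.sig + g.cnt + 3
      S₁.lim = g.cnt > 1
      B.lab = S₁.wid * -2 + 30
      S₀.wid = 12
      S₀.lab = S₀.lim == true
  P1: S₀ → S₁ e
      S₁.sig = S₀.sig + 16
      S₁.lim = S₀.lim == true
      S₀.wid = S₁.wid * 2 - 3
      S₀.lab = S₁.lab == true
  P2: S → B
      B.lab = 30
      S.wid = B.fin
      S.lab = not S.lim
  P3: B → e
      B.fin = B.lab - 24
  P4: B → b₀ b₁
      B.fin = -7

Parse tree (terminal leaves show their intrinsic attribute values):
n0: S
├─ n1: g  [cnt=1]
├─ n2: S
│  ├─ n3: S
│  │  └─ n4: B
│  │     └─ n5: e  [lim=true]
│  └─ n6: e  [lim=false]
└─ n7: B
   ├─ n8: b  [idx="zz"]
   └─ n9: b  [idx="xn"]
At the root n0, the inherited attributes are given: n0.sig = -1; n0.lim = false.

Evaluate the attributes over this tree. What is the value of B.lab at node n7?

12

1. n0.sig = -1  [given at root]
2. n0.lim = false  [given at root]
3. n1.cnt = 1  [terminal]
4. n2.sig = 3  [S₀.sig + g.cnt + 3]
5. n2.lim = false  [g.cnt > 1]
6. n3.sig = 19  [S₀.sig + 16]
7. n3.lim = false  [S₀.lim == true]
8. n4.lab = 30  [30]
9. n5.lim = true  [terminal]
10. n4.fin = 6  [B.lab - 24]
11. n3.wid = 6  [B.fin]
12. n3.lab = true  [not S.lim]
13. n6.lim = false  [terminal]
14. n2.wid = 9  [S₁.wid * 2 - 3]
15. n2.lab = true  [S₁.lab == true]
16. n7.lab = 12  [S₁.wid * -2 + 30]
17. n8.idx = "zz"  [terminal]
18. n9.idx = "xn"  [terminal]
19. n7.fin = -7  [-7]
20. n0.wid = 12  [12]
21. n0.lab = false  [S₀.lim == true]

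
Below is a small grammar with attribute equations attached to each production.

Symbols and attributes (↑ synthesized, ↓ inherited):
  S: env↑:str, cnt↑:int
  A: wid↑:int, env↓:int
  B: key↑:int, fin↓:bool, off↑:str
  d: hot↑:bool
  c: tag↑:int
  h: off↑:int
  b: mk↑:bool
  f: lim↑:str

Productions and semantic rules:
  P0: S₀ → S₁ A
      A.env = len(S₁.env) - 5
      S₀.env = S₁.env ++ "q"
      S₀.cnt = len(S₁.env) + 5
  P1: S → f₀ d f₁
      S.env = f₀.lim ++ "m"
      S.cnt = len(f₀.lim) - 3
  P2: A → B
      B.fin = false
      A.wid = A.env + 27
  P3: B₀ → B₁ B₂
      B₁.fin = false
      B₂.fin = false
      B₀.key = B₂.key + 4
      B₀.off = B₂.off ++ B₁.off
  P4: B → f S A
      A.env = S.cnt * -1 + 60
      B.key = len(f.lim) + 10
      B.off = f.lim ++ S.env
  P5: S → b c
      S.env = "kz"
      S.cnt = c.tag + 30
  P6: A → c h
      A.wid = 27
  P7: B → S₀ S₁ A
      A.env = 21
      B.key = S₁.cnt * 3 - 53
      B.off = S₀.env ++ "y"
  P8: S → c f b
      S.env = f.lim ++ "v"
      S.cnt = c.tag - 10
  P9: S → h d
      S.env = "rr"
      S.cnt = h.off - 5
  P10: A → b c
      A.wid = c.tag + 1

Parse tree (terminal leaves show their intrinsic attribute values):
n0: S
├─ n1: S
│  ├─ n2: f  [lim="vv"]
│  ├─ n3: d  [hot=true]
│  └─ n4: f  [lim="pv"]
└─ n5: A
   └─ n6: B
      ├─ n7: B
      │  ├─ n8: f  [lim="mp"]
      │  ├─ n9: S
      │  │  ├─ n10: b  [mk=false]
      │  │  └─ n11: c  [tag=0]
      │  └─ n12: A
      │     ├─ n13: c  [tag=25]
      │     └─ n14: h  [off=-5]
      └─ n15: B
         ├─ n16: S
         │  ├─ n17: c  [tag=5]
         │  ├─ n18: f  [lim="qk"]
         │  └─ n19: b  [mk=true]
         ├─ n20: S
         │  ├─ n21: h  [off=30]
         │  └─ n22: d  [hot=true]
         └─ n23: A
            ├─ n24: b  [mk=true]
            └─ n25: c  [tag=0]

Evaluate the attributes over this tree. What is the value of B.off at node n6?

"qkvympkz"

1. n2.lim = "vv"  [terminal]
2. n3.hot = true  [terminal]
3. n4.lim = "pv"  [terminal]
4. n1.env = "vvm"  [f₀.lim ++ "m"]
5. n1.cnt = -1  [len(f₀.lim) - 3]
6. n5.env = -2  [len(S₁.env) - 5]
7. n6.fin = false  [false]
8. n7.fin = false  [false]
9. n8.lim = "mp"  [terminal]
10. n10.mk = false  [terminal]
11. n11.tag = 0  [terminal]
12. n9.env = "kz"  ["kz"]
13. n9.cnt = 30  [c.tag + 30]
14. n12.env = 30  [S.cnt * -1 + 60]
15. n13.tag = 25  [terminal]
16. n14.off = -5  [terminal]
17. n12.wid = 27  [27]
18. n7.key = 12  [len(f.lim) + 10]
19. n7.off = "mpkz"  [f.lim ++ S.env]
20. n15.fin = false  [false]
21. n17.tag = 5  [terminal]
22. n18.lim = "qk"  [terminal]
23. n19.mk = true  [terminal]
24. n16.env = "qkv"  [f.lim ++ "v"]
25. n16.cnt = -5  [c.tag - 10]
26. n21.off = 30  [terminal]
27. n22.hot = true  [terminal]
28. n20.env = "rr"  ["rr"]
29. n20.cnt = 25  [h.off - 5]
30. n23.env = 21  [21]
31. n24.mk = true  [terminal]
32. n25.tag = 0  [terminal]
33. n23.wid = 1  [c.tag + 1]
34. n15.key = 22  [S₁.cnt * 3 - 53]
35. n15.off = "qkvy"  [S₀.env ++ "y"]
36. n6.key = 26  [B₂.key + 4]
37. n6.off = "qkvympkz"  [B₂.off ++ B₁.off]
38. n5.wid = 25  [A.env + 27]
39. n0.env = "vvmq"  [S₁.env ++ "q"]
40. n0.cnt = 8  [len(S₁.env) + 5]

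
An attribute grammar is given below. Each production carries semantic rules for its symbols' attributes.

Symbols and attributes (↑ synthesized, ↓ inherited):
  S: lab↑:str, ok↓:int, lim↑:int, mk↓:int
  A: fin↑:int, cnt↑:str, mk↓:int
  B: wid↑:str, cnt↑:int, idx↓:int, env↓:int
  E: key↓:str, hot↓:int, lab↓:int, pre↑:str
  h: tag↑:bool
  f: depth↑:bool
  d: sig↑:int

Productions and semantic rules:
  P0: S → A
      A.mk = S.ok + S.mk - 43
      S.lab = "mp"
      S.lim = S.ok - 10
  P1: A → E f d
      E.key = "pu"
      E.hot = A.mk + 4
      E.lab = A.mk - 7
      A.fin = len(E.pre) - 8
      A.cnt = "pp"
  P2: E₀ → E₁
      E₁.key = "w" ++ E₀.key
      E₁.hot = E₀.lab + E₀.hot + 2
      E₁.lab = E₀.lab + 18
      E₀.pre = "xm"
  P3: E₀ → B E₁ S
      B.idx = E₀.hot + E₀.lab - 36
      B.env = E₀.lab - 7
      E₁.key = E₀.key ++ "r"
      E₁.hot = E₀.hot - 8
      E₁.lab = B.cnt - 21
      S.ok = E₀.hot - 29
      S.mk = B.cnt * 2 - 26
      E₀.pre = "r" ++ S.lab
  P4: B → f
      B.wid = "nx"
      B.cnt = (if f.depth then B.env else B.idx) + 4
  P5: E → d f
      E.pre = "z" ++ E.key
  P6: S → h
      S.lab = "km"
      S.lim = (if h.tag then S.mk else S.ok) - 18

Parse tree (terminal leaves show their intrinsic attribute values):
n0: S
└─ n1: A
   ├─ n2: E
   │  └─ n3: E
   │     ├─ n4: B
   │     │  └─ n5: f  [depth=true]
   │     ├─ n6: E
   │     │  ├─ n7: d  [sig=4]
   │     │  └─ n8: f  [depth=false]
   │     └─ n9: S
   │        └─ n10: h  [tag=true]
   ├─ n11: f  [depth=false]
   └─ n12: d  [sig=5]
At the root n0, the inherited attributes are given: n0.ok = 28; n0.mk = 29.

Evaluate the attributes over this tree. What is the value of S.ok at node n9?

-2

1. n0.ok = 28  [given at root]
2. n0.mk = 29  [given at root]
3. n1.mk = 14  [S.ok + S.mk - 43]
4. n2.key = "pu"  ["pu"]
5. n2.hot = 18  [A.mk + 4]
6. n2.lab = 7  [A.mk - 7]
7. n3.key = "wpu"  ["w" ++ E₀.key]
8. n3.hot = 27  [E₀.lab + E₀.hot + 2]
9. n3.lab = 25  [E₀.lab + 18]
10. n4.idx = 16  [E₀.hot + E₀.lab - 36]
11. n4.env = 18  [E₀.lab - 7]
12. n5.depth = true  [terminal]
13. n4.wid = "nx"  ["nx"]
14. n4.cnt = 22  [(if f.depth then B.env else B.idx) + 4]
15. n6.key = "wpur"  [E₀.key ++ "r"]
16. n6.hot = 19  [E₀.hot - 8]
17. n6.lab = 1  [B.cnt - 21]
18. n7.sig = 4  [terminal]
19. n8.depth = false  [terminal]
20. n6.pre = "zwpur"  ["z" ++ E.key]
21. n9.ok = -2  [E₀.hot - 29]
22. n9.mk = 18  [B.cnt * 2 - 26]
23. n10.tag = true  [terminal]
24. n9.lab = "km"  ["km"]
25. n9.lim = 0  [(if h.tag then S.mk else S.ok) - 18]
26. n3.pre = "rkm"  ["r" ++ S.lab]
27. n2.pre = "xm"  ["xm"]
28. n11.depth = false  [terminal]
29. n12.sig = 5  [terminal]
30. n1.fin = -6  [len(E.pre) - 8]
31. n1.cnt = "pp"  ["pp"]
32. n0.lab = "mp"  ["mp"]
33. n0.lim = 18  [S.ok - 10]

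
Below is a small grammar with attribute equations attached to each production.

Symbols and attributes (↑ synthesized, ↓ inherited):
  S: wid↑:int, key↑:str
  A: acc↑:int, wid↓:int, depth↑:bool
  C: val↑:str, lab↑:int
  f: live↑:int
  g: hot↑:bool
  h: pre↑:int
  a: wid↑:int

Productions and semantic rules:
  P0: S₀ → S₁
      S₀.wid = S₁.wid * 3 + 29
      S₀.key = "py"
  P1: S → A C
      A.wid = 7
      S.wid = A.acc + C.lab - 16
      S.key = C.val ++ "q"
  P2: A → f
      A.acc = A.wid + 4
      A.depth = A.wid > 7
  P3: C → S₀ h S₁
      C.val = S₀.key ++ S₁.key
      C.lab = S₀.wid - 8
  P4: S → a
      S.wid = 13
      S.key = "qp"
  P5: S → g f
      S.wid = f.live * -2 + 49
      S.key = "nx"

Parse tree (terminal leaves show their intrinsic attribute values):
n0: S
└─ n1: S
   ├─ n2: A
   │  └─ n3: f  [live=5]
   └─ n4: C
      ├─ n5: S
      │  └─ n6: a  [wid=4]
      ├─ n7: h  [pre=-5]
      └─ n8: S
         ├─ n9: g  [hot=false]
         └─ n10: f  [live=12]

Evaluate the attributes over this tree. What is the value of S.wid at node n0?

29

1. n2.wid = 7  [7]
2. n3.live = 5  [terminal]
3. n2.acc = 11  [A.wid + 4]
4. n2.depth = false  [A.wid > 7]
5. n6.wid = 4  [terminal]
6. n5.wid = 13  [13]
7. n5.key = "qp"  ["qp"]
8. n7.pre = -5  [terminal]
9. n9.hot = false  [terminal]
10. n10.live = 12  [terminal]
11. n8.wid = 25  [f.live * -2 + 49]
12. n8.key = "nx"  ["nx"]
13. n4.val = "qpnx"  [S₀.key ++ S₁.key]
14. n4.lab = 5  [S₀.wid - 8]
15. n1.wid = 0  [A.acc + C.lab - 16]
16. n1.key = "qpnxq"  [C.val ++ "q"]
17. n0.wid = 29  [S₁.wid * 3 + 29]
18. n0.key = "py"  ["py"]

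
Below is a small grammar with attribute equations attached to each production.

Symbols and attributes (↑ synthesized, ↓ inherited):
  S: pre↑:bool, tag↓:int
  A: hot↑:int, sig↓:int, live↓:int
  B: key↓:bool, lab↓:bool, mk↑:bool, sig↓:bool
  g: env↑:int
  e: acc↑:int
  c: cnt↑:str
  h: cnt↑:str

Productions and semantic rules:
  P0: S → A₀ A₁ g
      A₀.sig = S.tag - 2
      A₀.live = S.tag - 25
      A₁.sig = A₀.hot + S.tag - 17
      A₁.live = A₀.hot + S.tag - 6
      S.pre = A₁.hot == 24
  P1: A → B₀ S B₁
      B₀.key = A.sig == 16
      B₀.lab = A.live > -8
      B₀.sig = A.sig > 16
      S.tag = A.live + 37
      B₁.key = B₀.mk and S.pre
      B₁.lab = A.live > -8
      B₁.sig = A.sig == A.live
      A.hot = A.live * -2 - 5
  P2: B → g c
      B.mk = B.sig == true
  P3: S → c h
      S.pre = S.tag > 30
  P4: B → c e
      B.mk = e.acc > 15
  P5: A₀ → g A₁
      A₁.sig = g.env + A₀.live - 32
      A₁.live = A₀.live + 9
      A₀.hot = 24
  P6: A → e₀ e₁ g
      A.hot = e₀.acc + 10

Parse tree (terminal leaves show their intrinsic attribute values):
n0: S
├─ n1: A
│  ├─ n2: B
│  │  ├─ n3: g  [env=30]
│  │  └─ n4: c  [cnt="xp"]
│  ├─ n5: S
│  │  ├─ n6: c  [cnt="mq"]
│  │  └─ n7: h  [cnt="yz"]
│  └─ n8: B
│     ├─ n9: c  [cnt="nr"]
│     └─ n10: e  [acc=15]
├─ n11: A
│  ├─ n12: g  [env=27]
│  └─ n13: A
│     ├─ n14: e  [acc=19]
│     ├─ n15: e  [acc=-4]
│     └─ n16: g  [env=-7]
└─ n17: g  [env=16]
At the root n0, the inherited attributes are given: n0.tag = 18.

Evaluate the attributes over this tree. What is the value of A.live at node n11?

1. n0.tag = 18  [given at root]
2. n1.sig = 16  [S.tag - 2]
3. n1.live = -7  [S.tag - 25]
4. n2.key = true  [A.sig == 16]
5. n2.lab = true  [A.live > -8]
6. n2.sig = false  [A.sig > 16]
7. n3.env = 30  [terminal]
8. n4.cnt = "xp"  [terminal]
9. n2.mk = false  [B.sig == true]
10. n5.tag = 30  [A.live + 37]
11. n6.cnt = "mq"  [terminal]
12. n7.cnt = "yz"  [terminal]
13. n5.pre = false  [S.tag > 30]
14. n8.key = false  [B₀.mk and S.pre]
15. n8.lab = true  [A.live > -8]
16. n8.sig = false  [A.sig == A.live]
17. n9.cnt = "nr"  [terminal]
18. n10.acc = 15  [terminal]
19. n8.mk = false  [e.acc > 15]
20. n1.hot = 9  [A.live * -2 - 5]
21. n11.sig = 10  [A₀.hot + S.tag - 17]
22. n11.live = 21  [A₀.hot + S.tag - 6]
23. n12.env = 27  [terminal]
24. n13.sig = 16  [g.env + A₀.live - 32]
25. n13.live = 30  [A₀.live + 9]
26. n14.acc = 19  [terminal]
27. n15.acc = -4  [terminal]
28. n16.env = -7  [terminal]
29. n13.hot = 29  [e₀.acc + 10]
30. n11.hot = 24  [24]
31. n17.env = 16  [terminal]
32. n0.pre = true  [A₁.hot == 24]

21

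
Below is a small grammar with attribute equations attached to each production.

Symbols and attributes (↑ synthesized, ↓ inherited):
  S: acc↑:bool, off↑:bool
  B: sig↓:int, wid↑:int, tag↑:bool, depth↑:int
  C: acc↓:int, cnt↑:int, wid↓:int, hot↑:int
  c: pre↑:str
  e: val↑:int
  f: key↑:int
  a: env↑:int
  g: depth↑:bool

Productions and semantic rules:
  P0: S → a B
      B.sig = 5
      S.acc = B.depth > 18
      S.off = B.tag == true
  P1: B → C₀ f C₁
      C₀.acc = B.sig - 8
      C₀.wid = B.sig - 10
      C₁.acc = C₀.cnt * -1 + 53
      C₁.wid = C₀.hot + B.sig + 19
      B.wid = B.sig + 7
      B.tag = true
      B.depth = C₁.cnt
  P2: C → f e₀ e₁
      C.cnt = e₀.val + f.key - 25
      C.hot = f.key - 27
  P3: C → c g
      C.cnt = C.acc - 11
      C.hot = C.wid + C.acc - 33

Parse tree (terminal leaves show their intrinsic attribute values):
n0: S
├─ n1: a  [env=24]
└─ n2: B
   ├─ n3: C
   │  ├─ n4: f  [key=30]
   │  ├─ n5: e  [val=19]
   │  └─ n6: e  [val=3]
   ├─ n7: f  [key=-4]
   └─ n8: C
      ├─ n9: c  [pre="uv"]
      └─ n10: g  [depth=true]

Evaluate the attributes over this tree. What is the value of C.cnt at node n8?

1. n1.env = 24  [terminal]
2. n2.sig = 5  [5]
3. n3.acc = -3  [B.sig - 8]
4. n3.wid = -5  [B.sig - 10]
5. n4.key = 30  [terminal]
6. n5.val = 19  [terminal]
7. n6.val = 3  [terminal]
8. n3.cnt = 24  [e₀.val + f.key - 25]
9. n3.hot = 3  [f.key - 27]
10. n7.key = -4  [terminal]
11. n8.acc = 29  [C₀.cnt * -1 + 53]
12. n8.wid = 27  [C₀.hot + B.sig + 19]
13. n9.pre = "uv"  [terminal]
14. n10.depth = true  [terminal]
15. n8.cnt = 18  [C.acc - 11]
16. n8.hot = 23  [C.wid + C.acc - 33]
17. n2.wid = 12  [B.sig + 7]
18. n2.tag = true  [true]
19. n2.depth = 18  [C₁.cnt]
20. n0.acc = false  [B.depth > 18]
21. n0.off = true  [B.tag == true]

18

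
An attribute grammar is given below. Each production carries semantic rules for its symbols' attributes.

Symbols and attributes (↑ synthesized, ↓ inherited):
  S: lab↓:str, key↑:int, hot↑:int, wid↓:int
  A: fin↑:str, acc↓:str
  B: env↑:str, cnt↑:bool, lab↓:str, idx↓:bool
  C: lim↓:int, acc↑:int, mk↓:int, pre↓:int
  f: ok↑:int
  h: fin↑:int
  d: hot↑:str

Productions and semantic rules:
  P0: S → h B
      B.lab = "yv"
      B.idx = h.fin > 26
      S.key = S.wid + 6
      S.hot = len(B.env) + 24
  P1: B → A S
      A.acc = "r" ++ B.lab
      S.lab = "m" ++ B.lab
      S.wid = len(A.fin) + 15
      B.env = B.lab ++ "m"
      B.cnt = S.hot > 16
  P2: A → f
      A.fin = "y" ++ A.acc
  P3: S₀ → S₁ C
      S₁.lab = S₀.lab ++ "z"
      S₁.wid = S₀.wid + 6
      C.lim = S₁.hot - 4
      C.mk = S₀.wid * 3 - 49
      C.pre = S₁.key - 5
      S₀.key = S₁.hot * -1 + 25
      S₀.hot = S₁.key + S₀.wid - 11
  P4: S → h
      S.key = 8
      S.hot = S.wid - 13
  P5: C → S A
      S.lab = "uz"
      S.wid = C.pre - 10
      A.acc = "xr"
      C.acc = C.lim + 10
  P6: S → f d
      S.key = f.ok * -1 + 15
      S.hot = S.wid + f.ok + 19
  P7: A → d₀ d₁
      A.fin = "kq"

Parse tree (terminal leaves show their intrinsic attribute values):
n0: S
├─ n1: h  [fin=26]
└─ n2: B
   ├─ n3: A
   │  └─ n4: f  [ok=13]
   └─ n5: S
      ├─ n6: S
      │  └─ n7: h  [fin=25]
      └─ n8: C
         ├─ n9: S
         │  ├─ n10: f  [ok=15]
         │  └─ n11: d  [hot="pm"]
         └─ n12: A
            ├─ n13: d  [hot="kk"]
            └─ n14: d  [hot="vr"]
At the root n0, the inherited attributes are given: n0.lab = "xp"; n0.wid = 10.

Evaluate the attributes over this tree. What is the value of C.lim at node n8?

8

1. n0.lab = "xp"  [given at root]
2. n0.wid = 10  [given at root]
3. n1.fin = 26  [terminal]
4. n2.lab = "yv"  ["yv"]
5. n2.idx = false  [h.fin > 26]
6. n3.acc = "ryv"  ["r" ++ B.lab]
7. n4.ok = 13  [terminal]
8. n3.fin = "yryv"  ["y" ++ A.acc]
9. n5.lab = "myv"  ["m" ++ B.lab]
10. n5.wid = 19  [len(A.fin) + 15]
11. n6.lab = "myvz"  [S₀.lab ++ "z"]
12. n6.wid = 25  [S₀.wid + 6]
13. n7.fin = 25  [terminal]
14. n6.key = 8  [8]
15. n6.hot = 12  [S.wid - 13]
16. n8.lim = 8  [S₁.hot - 4]
17. n8.mk = 8  [S₀.wid * 3 - 49]
18. n8.pre = 3  [S₁.key - 5]
19. n9.lab = "uz"  ["uz"]
20. n9.wid = -7  [C.pre - 10]
21. n10.ok = 15  [terminal]
22. n11.hot = "pm"  [terminal]
23. n9.key = 0  [f.ok * -1 + 15]
24. n9.hot = 27  [S.wid + f.ok + 19]
25. n12.acc = "xr"  ["xr"]
26. n13.hot = "kk"  [terminal]
27. n14.hot = "vr"  [terminal]
28. n12.fin = "kq"  ["kq"]
29. n8.acc = 18  [C.lim + 10]
30. n5.key = 13  [S₁.hot * -1 + 25]
31. n5.hot = 16  [S₁.key + S₀.wid - 11]
32. n2.env = "yvm"  [B.lab ++ "m"]
33. n2.cnt = false  [S.hot > 16]
34. n0.key = 16  [S.wid + 6]
35. n0.hot = 27  [len(B.env) + 24]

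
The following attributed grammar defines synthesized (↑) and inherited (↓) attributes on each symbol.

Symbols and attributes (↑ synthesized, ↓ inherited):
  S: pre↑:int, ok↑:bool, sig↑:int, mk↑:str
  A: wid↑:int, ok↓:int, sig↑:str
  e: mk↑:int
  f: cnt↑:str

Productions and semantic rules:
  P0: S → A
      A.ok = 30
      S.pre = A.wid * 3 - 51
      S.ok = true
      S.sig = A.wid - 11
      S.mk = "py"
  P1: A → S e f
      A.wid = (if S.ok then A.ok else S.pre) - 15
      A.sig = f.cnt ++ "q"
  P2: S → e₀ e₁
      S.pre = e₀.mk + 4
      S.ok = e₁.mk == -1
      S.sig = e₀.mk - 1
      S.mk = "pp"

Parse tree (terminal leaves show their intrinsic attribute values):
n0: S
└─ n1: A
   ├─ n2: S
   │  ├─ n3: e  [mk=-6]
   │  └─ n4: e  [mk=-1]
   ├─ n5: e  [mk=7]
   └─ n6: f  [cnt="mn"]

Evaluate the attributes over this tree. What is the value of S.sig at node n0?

1. n1.ok = 30  [30]
2. n3.mk = -6  [terminal]
3. n4.mk = -1  [terminal]
4. n2.pre = -2  [e₀.mk + 4]
5. n2.ok = true  [e₁.mk == -1]
6. n2.sig = -7  [e₀.mk - 1]
7. n2.mk = "pp"  ["pp"]
8. n5.mk = 7  [terminal]
9. n6.cnt = "mn"  [terminal]
10. n1.wid = 15  [(if S.ok then A.ok else S.pre) - 15]
11. n1.sig = "mnq"  [f.cnt ++ "q"]
12. n0.pre = -6  [A.wid * 3 - 51]
13. n0.ok = true  [true]
14. n0.sig = 4  [A.wid - 11]
15. n0.mk = "py"  ["py"]

4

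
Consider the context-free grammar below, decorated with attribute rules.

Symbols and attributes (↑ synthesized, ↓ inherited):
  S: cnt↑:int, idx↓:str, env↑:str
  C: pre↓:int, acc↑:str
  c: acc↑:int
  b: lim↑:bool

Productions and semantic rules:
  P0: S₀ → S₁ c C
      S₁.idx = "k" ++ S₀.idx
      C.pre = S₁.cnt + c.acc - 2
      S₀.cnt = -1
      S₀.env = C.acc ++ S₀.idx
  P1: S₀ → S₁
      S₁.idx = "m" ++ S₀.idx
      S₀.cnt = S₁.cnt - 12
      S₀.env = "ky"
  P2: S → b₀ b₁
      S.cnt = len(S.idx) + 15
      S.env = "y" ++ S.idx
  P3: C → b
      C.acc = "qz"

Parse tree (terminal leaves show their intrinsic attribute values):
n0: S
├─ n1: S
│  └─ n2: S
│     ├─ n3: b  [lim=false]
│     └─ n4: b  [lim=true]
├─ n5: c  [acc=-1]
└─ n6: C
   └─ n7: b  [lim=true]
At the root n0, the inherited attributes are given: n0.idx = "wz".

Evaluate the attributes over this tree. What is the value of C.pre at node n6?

1. n0.idx = "wz"  [given at root]
2. n1.idx = "kwz"  ["k" ++ S₀.idx]
3. n2.idx = "mkwz"  ["m" ++ S₀.idx]
4. n3.lim = false  [terminal]
5. n4.lim = true  [terminal]
6. n2.cnt = 19  [len(S.idx) + 15]
7. n2.env = "ymkwz"  ["y" ++ S.idx]
8. n1.cnt = 7  [S₁.cnt - 12]
9. n1.env = "ky"  ["ky"]
10. n5.acc = -1  [terminal]
11. n6.pre = 4  [S₁.cnt + c.acc - 2]
12. n7.lim = true  [terminal]
13. n6.acc = "qz"  ["qz"]
14. n0.cnt = -1  [-1]
15. n0.env = "qzwz"  [C.acc ++ S₀.idx]

4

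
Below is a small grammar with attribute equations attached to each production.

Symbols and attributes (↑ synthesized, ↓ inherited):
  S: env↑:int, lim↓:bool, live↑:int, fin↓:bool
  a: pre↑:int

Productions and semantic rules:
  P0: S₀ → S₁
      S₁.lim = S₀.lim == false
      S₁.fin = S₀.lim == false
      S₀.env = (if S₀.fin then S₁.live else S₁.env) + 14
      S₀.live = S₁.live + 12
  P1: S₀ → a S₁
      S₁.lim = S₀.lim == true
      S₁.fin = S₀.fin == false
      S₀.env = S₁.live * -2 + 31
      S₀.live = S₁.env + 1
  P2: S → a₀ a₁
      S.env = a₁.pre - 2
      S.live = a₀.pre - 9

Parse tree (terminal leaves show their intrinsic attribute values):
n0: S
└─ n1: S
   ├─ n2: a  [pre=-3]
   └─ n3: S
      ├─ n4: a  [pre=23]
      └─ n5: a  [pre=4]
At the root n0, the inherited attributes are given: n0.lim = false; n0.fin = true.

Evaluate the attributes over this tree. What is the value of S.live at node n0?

1. n0.lim = false  [given at root]
2. n0.fin = true  [given at root]
3. n1.lim = true  [S₀.lim == false]
4. n1.fin = true  [S₀.lim == false]
5. n2.pre = -3  [terminal]
6. n3.lim = true  [S₀.lim == true]
7. n3.fin = false  [S₀.fin == false]
8. n4.pre = 23  [terminal]
9. n5.pre = 4  [terminal]
10. n3.env = 2  [a₁.pre - 2]
11. n3.live = 14  [a₀.pre - 9]
12. n1.env = 3  [S₁.live * -2 + 31]
13. n1.live = 3  [S₁.env + 1]
14. n0.env = 17  [(if S₀.fin then S₁.live else S₁.env) + 14]
15. n0.live = 15  [S₁.live + 12]

15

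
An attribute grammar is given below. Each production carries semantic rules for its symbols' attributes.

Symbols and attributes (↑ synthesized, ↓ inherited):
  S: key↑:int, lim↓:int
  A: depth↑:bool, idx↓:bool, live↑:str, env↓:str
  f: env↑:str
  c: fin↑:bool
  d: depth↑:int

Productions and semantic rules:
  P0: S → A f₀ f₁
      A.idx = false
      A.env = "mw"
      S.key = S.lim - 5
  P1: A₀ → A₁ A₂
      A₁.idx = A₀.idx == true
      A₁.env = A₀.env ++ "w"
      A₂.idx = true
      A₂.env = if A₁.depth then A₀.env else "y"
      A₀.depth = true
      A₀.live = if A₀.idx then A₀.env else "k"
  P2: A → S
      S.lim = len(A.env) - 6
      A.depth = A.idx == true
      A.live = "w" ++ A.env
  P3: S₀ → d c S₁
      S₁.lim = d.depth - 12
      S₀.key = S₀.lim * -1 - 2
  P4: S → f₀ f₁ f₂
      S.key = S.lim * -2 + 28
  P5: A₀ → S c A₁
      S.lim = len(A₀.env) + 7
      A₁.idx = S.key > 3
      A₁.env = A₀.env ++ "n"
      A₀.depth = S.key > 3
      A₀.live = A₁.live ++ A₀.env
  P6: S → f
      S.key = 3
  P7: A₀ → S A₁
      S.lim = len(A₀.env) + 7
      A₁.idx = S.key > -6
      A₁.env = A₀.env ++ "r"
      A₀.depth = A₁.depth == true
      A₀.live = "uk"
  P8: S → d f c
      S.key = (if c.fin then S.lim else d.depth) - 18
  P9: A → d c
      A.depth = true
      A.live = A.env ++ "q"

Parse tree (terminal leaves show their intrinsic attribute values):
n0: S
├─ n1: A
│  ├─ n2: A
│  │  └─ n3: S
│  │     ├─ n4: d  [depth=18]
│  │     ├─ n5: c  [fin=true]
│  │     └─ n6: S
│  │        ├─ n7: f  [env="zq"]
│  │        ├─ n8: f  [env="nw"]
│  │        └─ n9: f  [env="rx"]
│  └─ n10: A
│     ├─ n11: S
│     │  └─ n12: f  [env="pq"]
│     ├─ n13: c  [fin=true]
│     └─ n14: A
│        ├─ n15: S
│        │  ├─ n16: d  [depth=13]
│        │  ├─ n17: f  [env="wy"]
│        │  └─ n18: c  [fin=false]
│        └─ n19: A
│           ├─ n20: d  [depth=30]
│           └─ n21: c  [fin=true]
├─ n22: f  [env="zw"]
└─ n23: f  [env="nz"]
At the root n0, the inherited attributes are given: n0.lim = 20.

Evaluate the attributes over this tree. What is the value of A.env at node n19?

1. n0.lim = 20  [given at root]
2. n1.idx = false  [false]
3. n1.env = "mw"  ["mw"]
4. n2.idx = false  [A₀.idx == true]
5. n2.env = "mww"  [A₀.env ++ "w"]
6. n3.lim = -3  [len(A.env) - 6]
7. n4.depth = 18  [terminal]
8. n5.fin = true  [terminal]
9. n6.lim = 6  [d.depth - 12]
10. n7.env = "zq"  [terminal]
11. n8.env = "nw"  [terminal]
12. n9.env = "rx"  [terminal]
13. n6.key = 16  [S.lim * -2 + 28]
14. n3.key = 1  [S₀.lim * -1 - 2]
15. n2.depth = false  [A.idx == true]
16. n2.live = "wmww"  ["w" ++ A.env]
17. n10.idx = true  [true]
18. n10.env = "y"  [if A₁.depth then A₀.env else "y"]
19. n11.lim = 8  [len(A₀.env) + 7]
20. n12.env = "pq"  [terminal]
21. n11.key = 3  [3]
22. n13.fin = true  [terminal]
23. n14.idx = false  [S.key > 3]
24. n14.env = "yn"  [A₀.env ++ "n"]
25. n15.lim = 9  [len(A₀.env) + 7]
26. n16.depth = 13  [terminal]
27. n17.env = "wy"  [terminal]
28. n18.fin = false  [terminal]
29. n15.key = -5  [(if c.fin then S.lim else d.depth) - 18]
30. n19.idx = true  [S.key > -6]
31. n19.env = "ynr"  [A₀.env ++ "r"]
32. n20.depth = 30  [terminal]
33. n21.fin = true  [terminal]
34. n19.depth = true  [true]
35. n19.live = "ynrq"  [A.env ++ "q"]
36. n14.depth = true  [A₁.depth == true]
37. n14.live = "uk"  ["uk"]
38. n10.depth = false  [S.key > 3]
39. n10.live = "uky"  [A₁.live ++ A₀.env]
40. n1.depth = true  [true]
41. n1.live = "k"  [if A₀.idx then A₀.env else "k"]
42. n22.env = "zw"  [terminal]
43. n23.env = "nz"  [terminal]
44. n0.key = 15  [S.lim - 5]

"ynr"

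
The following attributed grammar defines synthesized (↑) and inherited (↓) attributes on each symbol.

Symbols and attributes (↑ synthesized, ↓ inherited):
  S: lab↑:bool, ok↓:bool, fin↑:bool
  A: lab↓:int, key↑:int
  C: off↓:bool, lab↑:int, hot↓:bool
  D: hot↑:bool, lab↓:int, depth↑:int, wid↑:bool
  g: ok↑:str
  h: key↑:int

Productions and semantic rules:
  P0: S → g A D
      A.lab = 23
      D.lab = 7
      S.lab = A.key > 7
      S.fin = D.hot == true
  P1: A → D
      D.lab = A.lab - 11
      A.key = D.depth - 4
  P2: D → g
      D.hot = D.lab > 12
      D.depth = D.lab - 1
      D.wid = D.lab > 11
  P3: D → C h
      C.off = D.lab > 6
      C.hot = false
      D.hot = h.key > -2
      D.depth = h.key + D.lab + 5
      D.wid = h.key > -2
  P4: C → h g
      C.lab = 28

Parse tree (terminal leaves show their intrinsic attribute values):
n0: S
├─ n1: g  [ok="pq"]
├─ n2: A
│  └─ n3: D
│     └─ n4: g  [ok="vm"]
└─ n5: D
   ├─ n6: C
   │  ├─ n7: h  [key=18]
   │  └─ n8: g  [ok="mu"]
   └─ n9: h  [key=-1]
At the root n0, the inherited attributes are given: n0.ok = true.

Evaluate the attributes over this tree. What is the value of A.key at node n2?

1. n0.ok = true  [given at root]
2. n1.ok = "pq"  [terminal]
3. n2.lab = 23  [23]
4. n3.lab = 12  [A.lab - 11]
5. n4.ok = "vm"  [terminal]
6. n3.hot = false  [D.lab > 12]
7. n3.depth = 11  [D.lab - 1]
8. n3.wid = true  [D.lab > 11]
9. n2.key = 7  [D.depth - 4]
10. n5.lab = 7  [7]
11. n6.off = true  [D.lab > 6]
12. n6.hot = false  [false]
13. n7.key = 18  [terminal]
14. n8.ok = "mu"  [terminal]
15. n6.lab = 28  [28]
16. n9.key = -1  [terminal]
17. n5.hot = true  [h.key > -2]
18. n5.depth = 11  [h.key + D.lab + 5]
19. n5.wid = true  [h.key > -2]
20. n0.lab = false  [A.key > 7]
21. n0.fin = true  [D.hot == true]

7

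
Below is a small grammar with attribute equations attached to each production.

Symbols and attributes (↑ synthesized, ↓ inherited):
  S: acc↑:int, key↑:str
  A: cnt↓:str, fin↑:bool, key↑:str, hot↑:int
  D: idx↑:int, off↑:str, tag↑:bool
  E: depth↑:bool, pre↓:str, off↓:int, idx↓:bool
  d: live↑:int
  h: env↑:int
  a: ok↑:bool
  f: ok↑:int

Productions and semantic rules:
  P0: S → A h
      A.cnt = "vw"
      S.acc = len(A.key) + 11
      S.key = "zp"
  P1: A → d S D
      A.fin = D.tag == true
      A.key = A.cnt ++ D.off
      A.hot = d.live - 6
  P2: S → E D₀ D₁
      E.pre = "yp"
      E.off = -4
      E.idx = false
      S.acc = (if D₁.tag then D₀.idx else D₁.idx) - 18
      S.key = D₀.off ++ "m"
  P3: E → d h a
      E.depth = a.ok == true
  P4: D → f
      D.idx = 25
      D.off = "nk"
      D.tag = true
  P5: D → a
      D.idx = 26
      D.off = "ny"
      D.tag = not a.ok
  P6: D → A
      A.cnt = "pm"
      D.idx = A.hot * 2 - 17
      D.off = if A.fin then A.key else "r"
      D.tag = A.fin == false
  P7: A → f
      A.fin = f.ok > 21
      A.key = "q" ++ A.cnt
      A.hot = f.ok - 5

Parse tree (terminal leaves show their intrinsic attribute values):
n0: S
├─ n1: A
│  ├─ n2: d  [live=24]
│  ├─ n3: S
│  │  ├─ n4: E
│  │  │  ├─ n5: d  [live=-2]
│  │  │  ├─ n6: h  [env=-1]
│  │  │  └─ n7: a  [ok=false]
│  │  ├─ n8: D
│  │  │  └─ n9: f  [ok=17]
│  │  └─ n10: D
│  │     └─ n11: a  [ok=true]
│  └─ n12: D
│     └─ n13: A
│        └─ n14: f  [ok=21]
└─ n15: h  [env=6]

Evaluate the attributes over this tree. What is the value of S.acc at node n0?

14

1. n1.cnt = "vw"  ["vw"]
2. n2.live = 24  [terminal]
3. n4.pre = "yp"  ["yp"]
4. n4.off = -4  [-4]
5. n4.idx = false  [false]
6. n5.live = -2  [terminal]
7. n6.env = -1  [terminal]
8. n7.ok = false  [terminal]
9. n4.depth = false  [a.ok == true]
10. n9.ok = 17  [terminal]
11. n8.idx = 25  [25]
12. n8.off = "nk"  ["nk"]
13. n8.tag = true  [true]
14. n11.ok = true  [terminal]
15. n10.idx = 26  [26]
16. n10.off = "ny"  ["ny"]
17. n10.tag = false  [not a.ok]
18. n3.acc = 8  [(if D₁.tag then D₀.idx else D₁.idx) - 18]
19. n3.key = "nkm"  [D₀.off ++ "m"]
20. n13.cnt = "pm"  ["pm"]
21. n14.ok = 21  [terminal]
22. n13.fin = false  [f.ok > 21]
23. n13.key = "qpm"  ["q" ++ A.cnt]
24. n13.hot = 16  [f.ok - 5]
25. n12.idx = 15  [A.hot * 2 - 17]
26. n12.off = "r"  [if A.fin then A.key else "r"]
27. n12.tag = true  [A.fin == false]
28. n1.fin = true  [D.tag == true]
29. n1.key = "vwr"  [A.cnt ++ D.off]
30. n1.hot = 18  [d.live - 6]
31. n15.env = 6  [terminal]
32. n0.acc = 14  [len(A.key) + 11]
33. n0.key = "zp"  ["zp"]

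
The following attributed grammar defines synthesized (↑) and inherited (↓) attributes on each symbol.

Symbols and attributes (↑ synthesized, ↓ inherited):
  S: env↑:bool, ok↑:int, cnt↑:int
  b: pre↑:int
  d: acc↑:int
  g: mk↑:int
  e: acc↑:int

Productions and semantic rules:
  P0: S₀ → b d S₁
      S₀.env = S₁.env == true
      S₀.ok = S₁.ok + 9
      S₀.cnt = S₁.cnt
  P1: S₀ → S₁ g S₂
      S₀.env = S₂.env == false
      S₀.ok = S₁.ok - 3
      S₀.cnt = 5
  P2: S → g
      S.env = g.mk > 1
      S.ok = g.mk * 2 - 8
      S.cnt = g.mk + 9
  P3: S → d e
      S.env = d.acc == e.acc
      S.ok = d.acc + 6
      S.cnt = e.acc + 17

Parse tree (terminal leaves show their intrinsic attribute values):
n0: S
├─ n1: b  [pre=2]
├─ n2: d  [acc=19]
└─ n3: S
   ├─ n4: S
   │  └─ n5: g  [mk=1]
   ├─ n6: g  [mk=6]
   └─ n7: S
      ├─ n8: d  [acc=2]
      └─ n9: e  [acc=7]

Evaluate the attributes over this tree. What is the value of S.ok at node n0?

1. n1.pre = 2  [terminal]
2. n2.acc = 19  [terminal]
3. n5.mk = 1  [terminal]
4. n4.env = false  [g.mk > 1]
5. n4.ok = -6  [g.mk * 2 - 8]
6. n4.cnt = 10  [g.mk + 9]
7. n6.mk = 6  [terminal]
8. n8.acc = 2  [terminal]
9. n9.acc = 7  [terminal]
10. n7.env = false  [d.acc == e.acc]
11. n7.ok = 8  [d.acc + 6]
12. n7.cnt = 24  [e.acc + 17]
13. n3.env = true  [S₂.env == false]
14. n3.ok = -9  [S₁.ok - 3]
15. n3.cnt = 5  [5]
16. n0.env = true  [S₁.env == true]
17. n0.ok = 0  [S₁.ok + 9]
18. n0.cnt = 5  [S₁.cnt]

0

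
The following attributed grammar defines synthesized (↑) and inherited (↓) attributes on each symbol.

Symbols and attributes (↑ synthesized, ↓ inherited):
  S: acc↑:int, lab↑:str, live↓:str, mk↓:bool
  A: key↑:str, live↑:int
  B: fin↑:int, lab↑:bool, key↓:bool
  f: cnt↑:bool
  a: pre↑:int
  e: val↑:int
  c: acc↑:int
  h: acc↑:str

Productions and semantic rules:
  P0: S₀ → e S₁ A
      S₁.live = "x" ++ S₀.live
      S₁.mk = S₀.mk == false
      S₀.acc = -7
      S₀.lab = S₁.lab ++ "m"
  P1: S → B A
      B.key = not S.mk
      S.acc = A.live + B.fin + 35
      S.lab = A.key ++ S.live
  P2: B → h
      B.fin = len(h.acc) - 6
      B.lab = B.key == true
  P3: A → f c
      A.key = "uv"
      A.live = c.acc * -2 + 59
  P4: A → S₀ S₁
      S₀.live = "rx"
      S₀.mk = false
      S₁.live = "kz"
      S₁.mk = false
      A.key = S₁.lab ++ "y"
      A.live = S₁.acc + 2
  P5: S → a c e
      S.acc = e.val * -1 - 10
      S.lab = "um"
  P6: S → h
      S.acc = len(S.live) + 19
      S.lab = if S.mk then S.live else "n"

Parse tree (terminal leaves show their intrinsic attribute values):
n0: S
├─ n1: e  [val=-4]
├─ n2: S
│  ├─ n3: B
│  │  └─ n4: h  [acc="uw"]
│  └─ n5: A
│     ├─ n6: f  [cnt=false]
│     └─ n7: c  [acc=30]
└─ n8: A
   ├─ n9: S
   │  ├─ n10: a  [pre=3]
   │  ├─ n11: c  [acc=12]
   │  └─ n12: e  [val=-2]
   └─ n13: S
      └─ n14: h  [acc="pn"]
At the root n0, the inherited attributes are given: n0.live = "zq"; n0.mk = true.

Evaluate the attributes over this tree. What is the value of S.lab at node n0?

"uvxzqm"

1. n0.live = "zq"  [given at root]
2. n0.mk = true  [given at root]
3. n1.val = -4  [terminal]
4. n2.live = "xzq"  ["x" ++ S₀.live]
5. n2.mk = false  [S₀.mk == false]
6. n3.key = true  [not S.mk]
7. n4.acc = "uw"  [terminal]
8. n3.fin = -4  [len(h.acc) - 6]
9. n3.lab = true  [B.key == true]
10. n6.cnt = false  [terminal]
11. n7.acc = 30  [terminal]
12. n5.key = "uv"  ["uv"]
13. n5.live = -1  [c.acc * -2 + 59]
14. n2.acc = 30  [A.live + B.fin + 35]
15. n2.lab = "uvxzq"  [A.key ++ S.live]
16. n9.live = "rx"  ["rx"]
17. n9.mk = false  [false]
18. n10.pre = 3  [terminal]
19. n11.acc = 12  [terminal]
20. n12.val = -2  [terminal]
21. n9.acc = -8  [e.val * -1 - 10]
22. n9.lab = "um"  ["um"]
23. n13.live = "kz"  ["kz"]
24. n13.mk = false  [false]
25. n14.acc = "pn"  [terminal]
26. n13.acc = 21  [len(S.live) + 19]
27. n13.lab = "n"  [if S.mk then S.live else "n"]
28. n8.key = "ny"  [S₁.lab ++ "y"]
29. n8.live = 23  [S₁.acc + 2]
30. n0.acc = -7  [-7]
31. n0.lab = "uvxzqm"  [S₁.lab ++ "m"]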